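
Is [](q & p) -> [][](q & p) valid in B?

Not valid

Tableau for the negation ~([](q & p) -> [][](q & p)):
1. ~([](q & p) -> [][](q & p)), w0
2. [](q & p), w0
3. ~[][](q & p), w0
4. q & p, w0
5. q, w0
6. p, w0
7. ~[](q & p), w1
8. q & p, w1
9. q, w1
10. p, w1
11. ~(q & p), w2
12. ~p, w2
Accessibility: w0Rw0, w0Rw1, w1Rw0, w1Rw1, w1Rw2, w2Rw1, w2Rw2
The negation has an open branch (countermodel exists).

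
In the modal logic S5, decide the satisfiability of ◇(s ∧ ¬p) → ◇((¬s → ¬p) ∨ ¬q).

Yes, satisfiable

1. ◇(s ∧ ¬p) → ◇((¬s → ¬p) ∨ ¬q), u
2. ◇((¬s → ¬p) ∨ ¬q), u
3. (¬s → ¬p) ∨ ¬q, v
4. ¬q, v
Accessibility: uRu, uRv, vRu, vRv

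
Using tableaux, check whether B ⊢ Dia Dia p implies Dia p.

Not valid

Tableau for the negation not (Dia Dia p implies Dia p):
1. not (Dia Dia p implies Dia p), 0
2. Dia Dia p, 0
3. not Dia p, 0
4. not p, 0
5. Dia p, 1
6. not p, 1
7. p, 2
Accessibility: 0R0, 0R1, 1R0, 1R1, 1R2, 2R1, 2R2
The negation has an open branch (countermodel exists).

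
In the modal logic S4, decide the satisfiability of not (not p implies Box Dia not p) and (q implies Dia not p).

1. not (not p implies Box Dia not p) and (q implies Dia not p), w0
2. not (not p implies Box Dia not p), w0   [and-rule on 1]
3. q implies Dia not p, w0   [and-rule on 1]
4. not p, w0   [neg-implies-rule on 2]
5. not Box Dia not p, w0   [neg-implies-rule on 2]
6. Dia not p, w0   [implies-rule on 3 (branches; this branch)]
7. not Dia not p, w1   [neg-Box-rule on 5: fresh world w1, w0Rw1]
8. p, w1   [neg-Dia-rule on 7 via w1Rw1]
9. not p, w2   [Dia-rule on 6: fresh world w2, w0Rw2]
Accessibility: w0Rw0, w0Rw1, w0Rw2, w1Rw1, w2Rw2

Yes, satisfiable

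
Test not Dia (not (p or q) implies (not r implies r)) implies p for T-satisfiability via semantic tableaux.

1. not Dia (not (p or q) implies (not r implies r)) implies p, w0
2. p, w0
Accessibility: w0Rw0

Yes, satisfiable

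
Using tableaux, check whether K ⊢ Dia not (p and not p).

Tableau for the negation not Dia not (p and not p):
1. not Dia not (p and not p), u
The negation has an open branch (countermodel exists).

Not valid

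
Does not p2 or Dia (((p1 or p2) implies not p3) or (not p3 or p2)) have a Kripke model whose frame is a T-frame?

1. not p2 or Dia (((p1 or p2) implies not p3) or (not p3 or p2)), w0
2. Dia (((p1 or p2) implies not p3) or (not p3 or p2)), w0
3. ((p1 or p2) implies not p3) or (not p3 or p2), w1
4. not p3 or p2, w1
5. p2, w1
Accessibility: w0Rw0, w0Rw1, w1Rw1

Yes, satisfiable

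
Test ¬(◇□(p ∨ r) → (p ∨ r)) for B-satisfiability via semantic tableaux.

1. ¬(◇□(p ∨ r) → (p ∨ r)), w0
2. ◇□(p ∨ r), w0   [¬→-rule on 1]
3. ¬(p ∨ r), w0   [¬→-rule on 1]
4. ¬p, w0   [¬∨-rule on 3]
5. ¬r, w0   [¬∨-rule on 3]
6. □(p ∨ r), w1   [◇-rule on 2: fresh world w1, w0Rw1]
7. p ∨ r, w0   [□-rule on 6 via w1Rw0]
8. p ∨ r, w1   [□-rule on 6 via w1Rw1]
9. r, w0   [∨-rule on 7 (branches; this branch)]
Accessibility: w0Rw0, w0Rw1, w1Rw0, w1Rw1
Branch closes: r and ¬r both at w0.
Every branch closes; the branch above is one of them.

Unsatisfiable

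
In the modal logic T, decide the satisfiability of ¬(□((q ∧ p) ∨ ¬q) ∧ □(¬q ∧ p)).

Satisfiable

1. ¬(□((q ∧ p) ∨ ¬q) ∧ □(¬q ∧ p)), 0
2. ¬□(¬q ∧ p), 0
3. ¬(¬q ∧ p), 1
4. ¬p, 1
Accessibility: 0R0, 0R1, 1R1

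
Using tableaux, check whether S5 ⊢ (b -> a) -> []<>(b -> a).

Tableau for the negation ~((b -> a) -> []<>(b -> a)):
1. ~((b -> a) -> []<>(b -> a)), 0
2. b -> a, 0
3. ~[]<>(b -> a), 0
4. a, 0
5. ~<>(b -> a), 1
6. ~(b -> a), 0
7. b, 0
8. ~a, 0
Accessibility: 0R0, 0R1, 1R0, 1R1
Branch closes: a and ~a both at 0.
Every branch of the negation's tableau closes; the branch above is one of them.

Valid in S5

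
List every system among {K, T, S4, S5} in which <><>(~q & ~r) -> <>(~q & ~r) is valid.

S4, S5

S4-tableau for the negation ~(<><>(~q & ~r) -> <>(~q & ~r)):
1. ~(<><>(~q & ~r) -> <>(~q & ~r)), 0
2. <><>(~q & ~r), 0   [~->-rule on 1]
3. ~<>(~q & ~r), 0   [~->-rule on 1]
4. ~(~q & ~r), 0   [~<>-rule on 3 via 0R0]
5. r, 0   [~&-rule on 4 (branches; this branch)]
6. <>(~q & ~r), 1   [<>-rule on 2: fresh world 1, 0R1]
7. ~(~q & ~r), 1   [~<>-rule on 3 via 0R1]
8. r, 1   [~&-rule on 7 (branches; this branch)]
9. ~q & ~r, 2   [<>-rule on 6: fresh world 2, 1R2]
10. ~q, 2   [&-rule on 9]
11. ~r, 2   [&-rule on 9]
12. ~(~q & ~r), 2   [~<>-rule on 3 via 0R2]
13. r, 2   [~&-rule on 12 (branches; this branch)]
Accessibility: 0R0, 0R1, 0R2, 1R1, 1R2, 2R2
Branch closes: r and ~r both at 2.
Every branch closes (one shown): valid in S4, hence also in S5 (every theorem of S4 is a theorem of S5).
T-tableau for the negation ~(<><>(~q & ~r) -> <>(~q & ~r)):
1. ~(<><>(~q & ~r) -> <>(~q & ~r)), 0
2. <><>(~q & ~r), 0   [~->-rule on 1]
3. ~<>(~q & ~r), 0   [~->-rule on 1]
4. ~(~q & ~r), 0   [~<>-rule on 3 via 0R0]
5. r, 0   [~&-rule on 4 (branches; this branch)]
6. <>(~q & ~r), 1   [<>-rule on 2: fresh world 1, 0R1]
7. ~(~q & ~r), 1   [~<>-rule on 3 via 0R1]
8. r, 1   [~&-rule on 7 (branches; this branch)]
9. ~q & ~r, 2   [<>-rule on 6: fresh world 2, 1R2]
10. ~q, 2   [&-rule on 9]
11. ~r, 2   [&-rule on 9]
Accessibility: 0R0, 0R1, 1R1, 1R2, 2R2
Complete open branch: countermodel on a T-frame, so not valid in T, nor in K (the same frame is also a K-frame).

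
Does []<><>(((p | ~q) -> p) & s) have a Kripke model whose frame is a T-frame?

Satisfiable (open branch found)

1. []<><>(((p | ~q) -> p) & s), w0
2. <><>(((p | ~q) -> p) & s), w0   [[]-rule on 1 via w0Rw0]
3. <>(((p | ~q) -> p) & s), w1   [<>-rule on 2: fresh world w1, w0Rw1]
4. <><>(((p | ~q) -> p) & s), w1   [[]-rule on 1 via w0Rw1]
5. ((p | ~q) -> p) & s, w2   [<>-rule on 3: fresh world w2, w1Rw2]
6. (p | ~q) -> p, w2   [&-rule on 5]
7. s, w2   [&-rule on 5]
8. p, w2   [->-rule on 6 (branches; this branch)]
9. <>(((p | ~q) -> p) & s), w3   [<>-rule on 4: fresh world w3, w1Rw3]
10. ((p | ~q) -> p) & s, w4   [<>-rule on 9: fresh world w4, w3Rw4]
11. (p | ~q) -> p, w4   [&-rule on 10]
12. s, w4   [&-rule on 10]
13. p, w4   [->-rule on 11 (branches; this branch)]
Accessibility: w0Rw0, w0Rw1, w1Rw1, w1Rw2, w1Rw3, w2Rw2, w3Rw3, w3Rw4, w4Rw4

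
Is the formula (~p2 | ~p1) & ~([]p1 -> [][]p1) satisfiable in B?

Yes, satisfiable

1. (~p2 | ~p1) & ~([]p1 -> [][]p1), w0
2. ~p2 | ~p1, w0
3. ~([]p1 -> [][]p1), w0
4. []p1, w0
5. ~[][]p1, w0
6. p1, w0
7. ~p2, w0
8. ~[]p1, w1
9. p1, w1
10. ~p1, w2
Accessibility: w0Rw0, w0Rw1, w1Rw0, w1Rw1, w1Rw2, w2Rw1, w2Rw2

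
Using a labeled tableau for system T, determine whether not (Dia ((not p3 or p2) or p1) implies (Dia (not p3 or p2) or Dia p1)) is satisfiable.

Unsatisfiable (every branch closes)

1. not (Dia ((not p3 or p2) or p1) implies (Dia (not p3 or p2) or Dia p1)), 0
2. Dia ((not p3 or p2) or p1), 0
3. not (Dia (not p3 or p2) or Dia p1), 0
4. not Dia (not p3 or p2), 0
5. not Dia p1, 0
6. not (not p3 or p2), 0
7. p3, 0
8. not p2, 0
9. not p1, 0
10. (not p3 or p2) or p1, 1
11. not (not p3 or p2), 1
12. p3, 1
13. not p2, 1
14. not p1, 1
15. not p3 or p2, 1
16. p2, 1
Accessibility: 0R0, 0R1, 1R1
Branch closes: p2 and not p2 both at 1.
(One branch shown.) All branches close.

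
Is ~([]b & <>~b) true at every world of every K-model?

Tableau for the negation []b & <>~b:
1. []b & <>~b, 0
2. []b, 0
3. <>~b, 0
4. ~b, 1
5. b, 1
Accessibility: 0R1
Branch closes: b and ~b both at 1.
Every branch of the negation's tableau closes; the branch above is one of them.

Valid in K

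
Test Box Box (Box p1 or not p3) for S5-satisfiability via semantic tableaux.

Satisfiable

1. Box Box (Box p1 or not p3), 0
2. Box (Box p1 or not p3), 0
3. Box p1 or not p3, 0
4. not p3, 0
Accessibility: 0R0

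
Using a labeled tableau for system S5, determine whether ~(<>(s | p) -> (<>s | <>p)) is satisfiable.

Unsatisfiable

1. ~(<>(s | p) -> (<>s | <>p)), w0
2. <>(s | p), w0
3. ~(<>s | <>p), w0
4. ~<>s, w0
5. ~<>p, w0
6. ~s, w0
7. ~p, w0
8. s | p, w1
9. ~s, w1
10. ~p, w1
11. p, w1
Accessibility: w0Rw0, w0Rw1, w1Rw0, w1Rw1
Branch closes: p and ~p both at w1.
Every branch closes; the branch above is one of them.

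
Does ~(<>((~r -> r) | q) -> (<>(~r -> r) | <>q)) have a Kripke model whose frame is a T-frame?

Unsatisfiable

1. ~(<>((~r -> r) | q) -> (<>(~r -> r) | <>q)), u
2. <>((~r -> r) | q), u   [~->-rule on 1]
3. ~(<>(~r -> r) | <>q), u   [~->-rule on 1]
4. ~<>(~r -> r), u   [~|-rule on 3]
5. ~<>q, u   [~|-rule on 3]
6. ~(~r -> r), u   [~<>-rule on 4 via uRu]
7. ~r, u   [~->-rule on 6]
8. ~q, u   [~<>-rule on 5 via uRu]
9. (~r -> r) | q, v   [<>-rule on 2: fresh world v, uRv]
10. ~(~r -> r), v   [~<>-rule on 4 via uRv]
11. ~r, v   [~->-rule on 10]
12. ~q, v   [~<>-rule on 5 via uRv]
13. ~r -> r, v   [|-rule on 9 (branches; this branch)]
14. r, v   [->-rule on 13 (branches; this branch)]
Accessibility: uRu, uRv, vRv
Branch closes: r and ~r both at v.
(One branch shown.) All branches close.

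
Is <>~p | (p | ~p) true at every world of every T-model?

Valid in T

Tableau for the negation ~(<>~p | (p | ~p)):
1. ~(<>~p | (p | ~p)), u
2. ~<>~p, u
3. ~(p | ~p), u
4. ~p, u
5. p, u
Accessibility: uRu
Branch closes: p and ~p both at u.
All branches of the negation close; one closing branch shown above.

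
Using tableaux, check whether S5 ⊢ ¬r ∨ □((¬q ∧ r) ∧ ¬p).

Not valid

Tableau for the negation ¬(¬r ∨ □((¬q ∧ r) ∧ ¬p)):
1. ¬(¬r ∨ □((¬q ∧ r) ∧ ¬p)), w0
2. r, w0   [¬∨-rule on 1]
3. ¬□((¬q ∧ r) ∧ ¬p), w0   [¬∨-rule on 1]
4. ¬((¬q ∧ r) ∧ ¬p), w1   [¬□-rule on 3: fresh world w1, w0Rw1]
5. p, w1   [¬∧-rule on 4 (branches; this branch)]
Accessibility: w0Rw0, w0Rw1, w1Rw0, w1Rw1
The negation has an open branch (countermodel exists).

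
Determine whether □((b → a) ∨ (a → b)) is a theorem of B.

Yes, valid

Tableau for the negation ¬□((b → a) ∨ (a → b)):
1. ¬□((b → a) ∨ (a → b)), u
2. ¬((b → a) ∨ (a → b)), v   [¬□-rule on 1: fresh world v, uRv]
3. ¬(b → a), v   [¬∨-rule on 2]
4. ¬(a → b), v   [¬∨-rule on 2]
5. b, v   [¬→-rule on 3]
6. ¬a, v   [¬→-rule on 3]
7. a, v   [¬→-rule on 4]
8. ¬b, v   [¬→-rule on 4]
Accessibility: uRu, uRv, vRu, vRv
Branch closes: a and ¬a both at v.
Every branch of the negation's tableau closes; the branch above is one of them.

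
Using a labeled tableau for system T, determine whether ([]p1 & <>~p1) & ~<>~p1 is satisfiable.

1. ([]p1 & <>~p1) & ~<>~p1, w0
2. []p1 & <>~p1, w0
3. ~<>~p1, w0
4. []p1, w0
5. <>~p1, w0
6. p1, w0
7. ~p1, w1
8. p1, w1
Accessibility: w0Rw0, w0Rw1, w1Rw1
Branch closes: p1 and ~p1 both at w1.
All branches of the tableau close; one closing branch shown above.

Unsatisfiable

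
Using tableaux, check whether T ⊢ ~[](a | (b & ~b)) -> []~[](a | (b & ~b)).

Tableau for the negation ~(~[](a | (b & ~b)) -> []~[](a | (b & ~b))):
1. ~(~[](a | (b & ~b)) -> []~[](a | (b & ~b))), u
2. ~[](a | (b & ~b)), u
3. ~[]~[](a | (b & ~b)), u
4. ~(a | (b & ~b)), v
5. ~a, v
6. ~(b & ~b), v
7. b, v
8. [](a | (b & ~b)), w
9. a | (b & ~b), w
10. a, w
Accessibility: uRu, uRv, uRw, vRv, wRw
The negation has an open branch (countermodel exists).

No, not valid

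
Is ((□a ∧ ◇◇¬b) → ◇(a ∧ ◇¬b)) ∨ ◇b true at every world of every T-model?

Valid

Tableau for the negation ¬(((□a ∧ ◇◇¬b) → ◇(a ∧ ◇¬b)) ∨ ◇b):
1. ¬(((□a ∧ ◇◇¬b) → ◇(a ∧ ◇¬b)) ∨ ◇b), 0
2. ¬((□a ∧ ◇◇¬b) → ◇(a ∧ ◇¬b)), 0   [¬∨-rule on 1]
3. ¬◇b, 0   [¬∨-rule on 1]
4. □a ∧ ◇◇¬b, 0   [¬→-rule on 2]
5. ¬◇(a ∧ ◇¬b), 0   [¬→-rule on 2]
6. □a, 0   [∧-rule on 4]
7. ◇◇¬b, 0   [∧-rule on 4]
8. ¬b, 0   [¬◇-rule on 3 via 0R0]
9. ¬(a ∧ ◇¬b), 0   [¬◇-rule on 5 via 0R0]
10. a, 0   [□-rule on 6 via 0R0]
11. ¬◇¬b, 0   [¬∧-rule on 9 (branches; this branch)]
12. b, 0   [¬◇-rule on 11 via 0R0]
Accessibility: 0R0
Branch closes: b and ¬b both at 0.
Every branch of the negation's tableau closes; the branch above is one of them.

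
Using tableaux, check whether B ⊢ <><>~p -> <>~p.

Invalid (countermodel exists)

Tableau for the negation ~(<><>~p -> <>~p):
1. ~(<><>~p -> <>~p), u
2. <><>~p, u   [~->-rule on 1]
3. ~<>~p, u   [~->-rule on 1]
4. p, u   [~<>-rule on 3 via uRu]
5. <>~p, v   [<>-rule on 2: fresh world v, uRv]
6. p, v   [~<>-rule on 3 via uRv]
7. ~p, w   [<>-rule on 5: fresh world w, vRw]
Accessibility: uRu, uRv, vRu, vRv, vRw, wRv, wRw
The negation has an open branch (countermodel exists).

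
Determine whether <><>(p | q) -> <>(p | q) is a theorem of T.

Tableau for the negation ~(<><>(p | q) -> <>(p | q)):
1. ~(<><>(p | q) -> <>(p | q)), u
2. <><>(p | q), u
3. ~<>(p | q), u
4. ~(p | q), u
5. ~p, u
6. ~q, u
7. <>(p | q), v
8. ~(p | q), v
9. ~p, v
10. ~q, v
11. p | q, w
12. q, w
Accessibility: uRu, uRv, vRv, vRw, wRw
The negation has an open branch (countermodel exists).

Invalid (countermodel exists)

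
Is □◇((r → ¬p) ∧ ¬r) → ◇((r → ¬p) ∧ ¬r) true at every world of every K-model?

Not valid

Tableau for the negation ¬(□◇((r → ¬p) ∧ ¬r) → ◇((r → ¬p) ∧ ¬r)):
1. ¬(□◇((r → ¬p) ∧ ¬r) → ◇((r → ¬p) ∧ ¬r)), 0
2. □◇((r → ¬p) ∧ ¬r), 0
3. ¬◇((r → ¬p) ∧ ¬r), 0
The negation has an open branch (countermodel exists).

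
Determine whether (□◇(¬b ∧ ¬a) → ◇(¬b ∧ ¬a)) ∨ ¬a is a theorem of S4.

Tableau for the negation ¬((□◇(¬b ∧ ¬a) → ◇(¬b ∧ ¬a)) ∨ ¬a):
1. ¬((□◇(¬b ∧ ¬a) → ◇(¬b ∧ ¬a)) ∨ ¬a), u
2. ¬(□◇(¬b ∧ ¬a) → ◇(¬b ∧ ¬a)), u   [¬∨-rule on 1]
3. a, u   [¬∨-rule on 1]
4. □◇(¬b ∧ ¬a), u   [¬→-rule on 2]
5. ¬◇(¬b ∧ ¬a), u   [¬→-rule on 2]
6. ◇(¬b ∧ ¬a), u   [□-rule on 4 via uRu]
7. ¬(¬b ∧ ¬a), u   [¬◇-rule on 5 via uRu]
8. ¬b ∧ ¬a, v   [◇-rule on 6: fresh world v, uRv]
9. ¬b, v   [∧-rule on 8]
10. ¬a, v   [∧-rule on 8]
11. ◇(¬b ∧ ¬a), v   [□-rule on 4 via uRv]
12. ¬(¬b ∧ ¬a), v   [¬◇-rule on 5 via uRv]
13. a, v   [¬∧-rule on 12 (branches; this branch)]
Accessibility: uRu, uRv, vRv
Branch closes: a and ¬a both at v.
Every branch of the negation's tableau closes; the branch above is one of them.

Valid in S4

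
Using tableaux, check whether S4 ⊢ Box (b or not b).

Tableau for the negation not Box (b or not b):
1. not Box (b or not b), 0
2. not (b or not b), 1
3. not b, 1
4. b, 1
Accessibility: 0R0, 0R1, 1R1
Branch closes: b and not b both at 1.
Every branch of the negation's tableau closes; the branch above is one of them.

Yes, valid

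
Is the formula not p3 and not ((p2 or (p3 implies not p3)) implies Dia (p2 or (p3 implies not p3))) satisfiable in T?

1. not p3 and not ((p2 or (p3 implies not p3)) implies Dia (p2 or (p3 implies not p3))), 0
2. not p3, 0
3. not ((p2 or (p3 implies not p3)) implies Dia (p2 or (p3 implies not p3))), 0
4. p2 or (p3 implies not p3), 0
5. not Dia (p2 or (p3 implies not p3)), 0
6. not (p2 or (p3 implies not p3)), 0
7. not p2, 0
8. not (p3 implies not p3), 0
9. p3, 0
Accessibility: 0R0
Branch closes: p3 and not p3 both at 0.
All branches of the tableau close; one closing branch shown above.

Unsatisfiable (every branch closes)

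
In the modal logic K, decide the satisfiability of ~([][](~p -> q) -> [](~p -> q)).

1. ~([][](~p -> q) -> [](~p -> q)), 0
2. [][](~p -> q), 0
3. ~[](~p -> q), 0
4. ~(~p -> q), 1
5. ~p, 1
6. ~q, 1
7. [](~p -> q), 1
Accessibility: 0R1

Satisfiable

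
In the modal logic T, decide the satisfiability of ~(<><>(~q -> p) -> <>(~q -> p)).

1. ~(<><>(~q -> p) -> <>(~q -> p)), w0
2. <><>(~q -> p), w0
3. ~<>(~q -> p), w0
4. ~(~q -> p), w0
5. ~q, w0
6. ~p, w0
7. <>(~q -> p), w1
8. ~(~q -> p), w1
9. ~q, w1
10. ~p, w1
11. ~q -> p, w2
12. p, w2
Accessibility: w0Rw0, w0Rw1, w1Rw1, w1Rw2, w2Rw2

Satisfiable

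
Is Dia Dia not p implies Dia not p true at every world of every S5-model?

Tableau for the negation not (Dia Dia not p implies Dia not p):
1. not (Dia Dia not p implies Dia not p), 0
2. Dia Dia not p, 0
3. not Dia not p, 0
4. p, 0
5. Dia not p, 1
6. p, 1
7. not p, 2
8. p, 2
Accessibility: 0R0, 0R1, 0R2, 1R0, 1R1, 1R2, 2R0, 2R1, 2R2
Branch closes: p and not p both at 2.
Every branch of the negation's tableau closes; the branch above is one of them.

Yes, valid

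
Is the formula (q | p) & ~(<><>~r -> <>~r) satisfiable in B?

Yes, satisfiable

1. (q | p) & ~(<><>~r -> <>~r), u
2. q | p, u   [&-rule on 1]
3. ~(<><>~r -> <>~r), u   [&-rule on 1]
4. <><>~r, u   [~->-rule on 3]
5. ~<>~r, u   [~->-rule on 3]
6. r, u   [~<>-rule on 5 via uRu]
7. p, u   [|-rule on 2 (branches; this branch)]
8. <>~r, v   [<>-rule on 4: fresh world v, uRv]
9. r, v   [~<>-rule on 5 via uRv]
10. ~r, w   [<>-rule on 8: fresh world w, vRw]
Accessibility: uRu, uRv, vRu, vRv, vRw, wRv, wRw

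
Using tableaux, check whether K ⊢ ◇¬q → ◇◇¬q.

Invalid (countermodel exists)

Tableau for the negation ¬(◇¬q → ◇◇¬q):
1. ¬(◇¬q → ◇◇¬q), w0
2. ◇¬q, w0   [¬→-rule on 1]
3. ¬◇◇¬q, w0   [¬→-rule on 1]
4. ¬q, w1   [◇-rule on 2: fresh world w1, w0Rw1]
5. ¬◇¬q, w1   [¬◇-rule on 3 via w0Rw1]
Accessibility: w0Rw1
The negation has an open branch (countermodel exists).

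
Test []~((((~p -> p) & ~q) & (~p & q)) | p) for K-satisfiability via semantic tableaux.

1. []~((((~p -> p) & ~q) & (~p & q)) | p), w0

Yes, satisfiable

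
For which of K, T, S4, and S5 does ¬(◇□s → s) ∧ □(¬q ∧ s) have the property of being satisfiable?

K

T-tableau for the formula:
1. ¬(◇□s → s) ∧ □(¬q ∧ s), u
2. ¬(◇□s → s), u
3. □(¬q ∧ s), u
4. ◇□s, u
5. ¬s, u
6. ¬q ∧ s, u
7. ¬q, u
8. s, u
Accessibility: uRu
Branch closes: s and ¬s both at u.
Every branch closes (one shown): unsatisfiable in T, hence also in S4, S5 (every S4/S5-frame is a T-frame).
K-tableau for the formula:
1. ¬(◇□s → s) ∧ □(¬q ∧ s), u
2. ¬(◇□s → s), u
3. □(¬q ∧ s), u
4. ◇□s, u
5. ¬s, u
6. □s, v
7. ¬q ∧ s, v
8. ¬q, v
9. s, v
Accessibility: uRv
Complete open branch: satisfiable in K.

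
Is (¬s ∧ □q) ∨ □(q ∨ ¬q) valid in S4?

Valid

Tableau for the negation ¬((¬s ∧ □q) ∨ □(q ∨ ¬q)):
1. ¬((¬s ∧ □q) ∨ □(q ∨ ¬q)), 0
2. ¬(¬s ∧ □q), 0   [¬∨-rule on 1]
3. ¬□(q ∨ ¬q), 0   [¬∨-rule on 1]
4. ¬□q, 0   [¬∧-rule on 2 (branches; this branch)]
5. ¬(q ∨ ¬q), 1   [¬□-rule on 3: fresh world 1, 0R1]
6. ¬q, 1   [¬∨-rule on 5]
7. q, 1   [¬∨-rule on 5]
Accessibility: 0R0, 0R1, 1R1
Branch closes: q and ¬q both at 1.
Every branch of the negation's tableau closes; the branch above is one of them.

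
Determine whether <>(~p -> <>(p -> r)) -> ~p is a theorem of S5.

Tableau for the negation ~(<>(~p -> <>(p -> r)) -> ~p):
1. ~(<>(~p -> <>(p -> r)) -> ~p), w0
2. <>(~p -> <>(p -> r)), w0
3. p, w0
4. ~p -> <>(p -> r), w1
5. <>(p -> r), w1
6. p -> r, w2
7. r, w2
Accessibility: w0Rw0, w0Rw1, w0Rw2, w1Rw0, w1Rw1, w1Rw2, w2Rw0, w2Rw1, w2Rw2
The negation has an open branch (countermodel exists).

Invalid (countermodel exists)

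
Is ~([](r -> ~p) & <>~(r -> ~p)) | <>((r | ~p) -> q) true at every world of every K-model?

Tableau for the negation ~(~([](r -> ~p) & <>~(r -> ~p)) | <>((r | ~p) -> q)):
1. ~(~([](r -> ~p) & <>~(r -> ~p)) | <>((r | ~p) -> q)), w0
2. [](r -> ~p) & <>~(r -> ~p), w0
3. ~<>((r | ~p) -> q), w0
4. [](r -> ~p), w0
5. <>~(r -> ~p), w0
6. ~(r -> ~p), w1
7. r, w1
8. p, w1
9. ~((r | ~p) -> q), w1
10. r | ~p, w1
11. ~q, w1
12. r -> ~p, w1
13. ~p, w1
Accessibility: w0Rw1
Branch closes: p and ~p both at w1.
Every branch of the negation's tableau closes; the branch above is one of them.

Yes, valid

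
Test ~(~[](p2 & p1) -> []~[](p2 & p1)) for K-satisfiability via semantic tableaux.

Yes, satisfiable

1. ~(~[](p2 & p1) -> []~[](p2 & p1)), u
2. ~[](p2 & p1), u
3. ~[]~[](p2 & p1), u
4. ~(p2 & p1), v
5. ~p1, v
6. [](p2 & p1), w
Accessibility: uRv, uRw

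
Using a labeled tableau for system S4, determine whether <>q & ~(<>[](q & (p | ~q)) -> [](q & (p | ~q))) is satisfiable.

1. <>q & ~(<>[](q & (p | ~q)) -> [](q & (p | ~q))), u
2. <>q, u   [&-rule on 1]
3. ~(<>[](q & (p | ~q)) -> [](q & (p | ~q))), u   [&-rule on 1]
4. <>[](q & (p | ~q)), u   [~->-rule on 3]
5. ~[](q & (p | ~q)), u   [~->-rule on 3]
6. q, v   [<>-rule on 2: fresh world v, uRv]
7. [](q & (p | ~q)), w   [<>-rule on 4: fresh world w, uRw]
8. q & (p | ~q), w   [[]-rule on 7 via wRw]
9. q, w   [&-rule on 8]
10. p | ~q, w   [&-rule on 8]
11. p, w   [|-rule on 10 (branches; this branch)]
12. ~(q & (p | ~q)), x   [~[]-rule on 5: fresh world x, uRx]
13. ~(p | ~q), x   [~&-rule on 12 (branches; this branch)]
14. ~p, x   [~|-rule on 13]
15. q, x   [~|-rule on 13]
Accessibility: uRu, uRv, uRw, uRx, vRv, wRw, xRx

Satisfiable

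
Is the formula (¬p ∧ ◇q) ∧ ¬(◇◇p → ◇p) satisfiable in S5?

1. (¬p ∧ ◇q) ∧ ¬(◇◇p → ◇p), 0
2. ¬p ∧ ◇q, 0
3. ¬(◇◇p → ◇p), 0
4. ¬p, 0
5. ◇q, 0
6. ◇◇p, 0
7. ¬◇p, 0
8. q, 1
9. ¬p, 1
10. ◇p, 2
11. ¬p, 2
12. p, 3
13. ¬p, 3
Accessibility: 0R0, 0R1, 0R2, 0R3, 1R0, 1R1, 1R2, 1R3, 2R0, 2R1, 2R2, 2R3, 3R0, 3R1, 3R2, 3R3
Branch closes: p and ¬p both at 3.
Every branch closes; the branch above is one of them.

Unsatisfiable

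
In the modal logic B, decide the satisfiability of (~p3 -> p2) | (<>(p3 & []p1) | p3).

1. (~p3 -> p2) | (<>(p3 & []p1) | p3), 0
2. <>(p3 & []p1) | p3, 0   [|-rule on 1 (branches; this branch)]
3. p3, 0   [|-rule on 2 (branches; this branch)]
Accessibility: 0R0

Satisfiable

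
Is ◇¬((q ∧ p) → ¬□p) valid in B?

No, not valid

Tableau for the negation ¬◇¬((q ∧ p) → ¬□p):
1. ¬◇¬((q ∧ p) → ¬□p), u
2. (q ∧ p) → ¬□p, u   [¬◇-rule on 1 via uRu]
3. ¬□p, u   [→-rule on 2 (branches; this branch)]
4. ¬p, v   [¬□-rule on 3: fresh world v, uRv]
5. (q ∧ p) → ¬□p, v   [¬◇-rule on 1 via uRv]
6. ¬□p, v   [→-rule on 5 (branches; this branch)]
7. ¬p, w   [¬□-rule on 6: fresh world w, vRw]
Accessibility: uRu, uRv, vRu, vRv, vRw, wRv, wRw
The negation has an open branch (countermodel exists).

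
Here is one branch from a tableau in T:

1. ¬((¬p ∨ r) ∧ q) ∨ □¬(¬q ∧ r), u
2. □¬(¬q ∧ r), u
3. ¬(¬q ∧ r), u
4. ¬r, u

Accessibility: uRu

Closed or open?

No world carries both an atom and its negation.

Open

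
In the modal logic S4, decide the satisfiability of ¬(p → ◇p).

1. ¬(p → ◇p), w0
2. p, w0   [¬→-rule on 1]
3. ¬◇p, w0   [¬→-rule on 1]
4. ¬p, w0   [¬◇-rule on 3 via w0Rw0]
Accessibility: w0Rw0
Branch closes: p and ¬p both at w0.
(One branch shown.) All branches close.

No, unsatisfiable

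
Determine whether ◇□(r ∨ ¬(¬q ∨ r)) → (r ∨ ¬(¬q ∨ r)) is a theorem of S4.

Tableau for the negation ¬(◇□(r ∨ ¬(¬q ∨ r)) → (r ∨ ¬(¬q ∨ r))):
1. ¬(◇□(r ∨ ¬(¬q ∨ r)) → (r ∨ ¬(¬q ∨ r))), u
2. ◇□(r ∨ ¬(¬q ∨ r)), u
3. ¬(r ∨ ¬(¬q ∨ r)), u
4. ¬r, u
5. ¬q ∨ r, u
6. ¬q, u
7. □(r ∨ ¬(¬q ∨ r)), v
8. r ∨ ¬(¬q ∨ r), v
9. ¬(¬q ∨ r), v
10. q, v
11. ¬r, v
Accessibility: uRu, uRv, vRv
The negation has an open branch (countermodel exists).

Not valid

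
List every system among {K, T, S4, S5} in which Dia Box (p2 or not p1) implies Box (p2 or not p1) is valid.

S5

S5-tableau for the negation not (Dia Box (p2 or not p1) implies Box (p2 or not p1)):
1. not (Dia Box (p2 or not p1) implies Box (p2 or not p1)), w0
2. Dia Box (p2 or not p1), w0   [neg-implies-rule on 1]
3. not Box (p2 or not p1), w0   [neg-implies-rule on 1]
4. Box (p2 or not p1), w1   [Dia-rule on 2: fresh world w1, w0Rw1]
5. p2 or not p1, w0   [Box-rule on 4 via w1Rw0]
6. p2 or not p1, w1   [Box-rule on 4 via w1Rw1]
7. not p1, w0   [or-rule on 5 (branches; this branch)]
8. not p1, w1   [or-rule on 6 (branches; this branch)]
9. not (p2 or not p1), w2   [neg-Box-rule on 3: fresh world w2, w0Rw2]
10. not p2, w2   [neg-or-rule on 9]
11. p1, w2   [neg-or-rule on 9]
12. p2 or not p1, w2   [Box-rule on 4 via w1Rw2]
13. not p1, w2   [or-rule on 12 (branches; this branch)]
Accessibility: w0Rw0, w0Rw1, w0Rw2, w1Rw0, w1Rw1, w1Rw2, w2Rw0, w2Rw1, w2Rw2
Branch closes: p1 and not p1 both at w2.
Every branch closes (one shown): valid in S5.
S4-tableau for the negation not (Dia Box (p2 or not p1) implies Box (p2 or not p1)):
1. not (Dia Box (p2 or not p1) implies Box (p2 or not p1)), w0
2. Dia Box (p2 or not p1), w0   [neg-implies-rule on 1]
3. not Box (p2 or not p1), w0   [neg-implies-rule on 1]
4. Box (p2 or not p1), w1   [Dia-rule on 2: fresh world w1, w0Rw1]
5. p2 or not p1, w1   [Box-rule on 4 via w1Rw1]
6. not p1, w1   [or-rule on 5 (branches; this branch)]
7. not (p2 or not p1), w2   [neg-Box-rule on 3: fresh world w2, w0Rw2]
8. not p2, w2   [neg-or-rule on 7]
9. p1, w2   [neg-or-rule on 7]
Accessibility: w0Rw0, w0Rw1, w0Rw2, w1Rw1, w2Rw2
Complete open branch: countermodel on an S4-frame, so not valid in S4, nor in K, T (the same frame is also a K-frame and a T-frame).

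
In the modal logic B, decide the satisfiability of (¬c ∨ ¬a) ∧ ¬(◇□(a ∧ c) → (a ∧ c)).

Unsatisfiable

1. (¬c ∨ ¬a) ∧ ¬(◇□(a ∧ c) → (a ∧ c)), 0
2. ¬c ∨ ¬a, 0
3. ¬(◇□(a ∧ c) → (a ∧ c)), 0
4. ◇□(a ∧ c), 0
5. ¬(a ∧ c), 0
6. ¬a, 0
7. ¬c, 0
8. □(a ∧ c), 1
9. a ∧ c, 0
10. a, 0
11. c, 0
Accessibility: 0R0, 0R1, 1R0, 1R1
Branch closes: a and ¬a both at 0.
(One branch shown.) All branches close.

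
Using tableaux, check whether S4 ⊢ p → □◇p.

Invalid (countermodel exists)

Tableau for the negation ¬(p → □◇p):
1. ¬(p → □◇p), u
2. p, u
3. ¬□◇p, u
4. ¬◇p, v
5. ¬p, v
Accessibility: uRu, uRv, vRv
The negation has an open branch (countermodel exists).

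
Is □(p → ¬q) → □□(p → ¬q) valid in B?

No, not valid

Tableau for the negation ¬(□(p → ¬q) → □□(p → ¬q)):
1. ¬(□(p → ¬q) → □□(p → ¬q)), 0
2. □(p → ¬q), 0   [¬→-rule on 1]
3. ¬□□(p → ¬q), 0   [¬→-rule on 1]
4. p → ¬q, 0   [□-rule on 2 via 0R0]
5. ¬q, 0   [→-rule on 4 (branches; this branch)]
6. ¬□(p → ¬q), 1   [¬□-rule on 3: fresh world 1, 0R1]
7. p → ¬q, 1   [□-rule on 2 via 0R1]
8. ¬q, 1   [→-rule on 7 (branches; this branch)]
9. ¬(p → ¬q), 2   [¬□-rule on 6: fresh world 2, 1R2]
10. p, 2   [¬→-rule on 9]
11. q, 2   [¬→-rule on 9]
Accessibility: 0R0, 0R1, 1R0, 1R1, 1R2, 2R1, 2R2
The negation has an open branch (countermodel exists).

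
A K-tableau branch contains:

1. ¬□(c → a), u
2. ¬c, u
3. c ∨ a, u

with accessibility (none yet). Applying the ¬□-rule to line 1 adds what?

a fresh world v with uRv, and ¬(c → a) at v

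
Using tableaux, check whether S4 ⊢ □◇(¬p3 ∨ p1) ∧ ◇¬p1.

No, not valid

Tableau for the negation ¬(□◇(¬p3 ∨ p1) ∧ ◇¬p1):
1. ¬(□◇(¬p3 ∨ p1) ∧ ◇¬p1), w0
2. ¬◇¬p1, w0
3. p1, w0
Accessibility: w0Rw0
The negation has an open branch (countermodel exists).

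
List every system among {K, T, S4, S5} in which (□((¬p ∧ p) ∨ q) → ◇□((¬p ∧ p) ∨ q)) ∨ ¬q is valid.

T, S4, S5

K-tableau for the negation ¬((□((¬p ∧ p) ∨ q) → ◇□((¬p ∧ p) ∨ q)) ∨ ¬q):
1. ¬((□((¬p ∧ p) ∨ q) → ◇□((¬p ∧ p) ∨ q)) ∨ ¬q), u
2. ¬(□((¬p ∧ p) ∨ q) → ◇□((¬p ∧ p) ∨ q)), u
3. q, u
4. □((¬p ∧ p) ∨ q), u
5. ¬◇□((¬p ∧ p) ∨ q), u
Complete open branch: countermodel on a K-frame, so not valid in K.
T-tableau for the negation ¬((□((¬p ∧ p) ∨ q) → ◇□((¬p ∧ p) ∨ q)) ∨ ¬q):
1. ¬((□((¬p ∧ p) ∨ q) → ◇□((¬p ∧ p) ∨ q)) ∨ ¬q), u
2. ¬(□((¬p ∧ p) ∨ q) → ◇□((¬p ∧ p) ∨ q)), u
3. q, u
4. □((¬p ∧ p) ∨ q), u
5. ¬◇□((¬p ∧ p) ∨ q), u
6. (¬p ∧ p) ∨ q, u
7. ¬□((¬p ∧ p) ∨ q), u
8. ¬((¬p ∧ p) ∨ q), v
9. ¬(¬p ∧ p), v
10. ¬q, v
11. (¬p ∧ p) ∨ q, v
12. ¬□((¬p ∧ p) ∨ q), v
13. ¬p, v
14. ¬p ∧ p, v
15. p, v
Accessibility: uRu, uRv, vRv
Branch closes: p and ¬p both at v.
Every branch closes (one shown): valid in T, hence also in S4, S5 (every theorem of T is a theorem of S4 and S5).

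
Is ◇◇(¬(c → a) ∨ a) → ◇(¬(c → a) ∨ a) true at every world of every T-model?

No, not valid

Tableau for the negation ¬(◇◇(¬(c → a) ∨ a) → ◇(¬(c → a) ∨ a)):
1. ¬(◇◇(¬(c → a) ∨ a) → ◇(¬(c → a) ∨ a)), w0
2. ◇◇(¬(c → a) ∨ a), w0
3. ¬◇(¬(c → a) ∨ a), w0
4. ¬(¬(c → a) ∨ a), w0
5. c → a, w0
6. ¬a, w0
7. ¬c, w0
8. ◇(¬(c → a) ∨ a), w1
9. ¬(¬(c → a) ∨ a), w1
10. c → a, w1
11. ¬a, w1
12. ¬c, w1
13. ¬(c → a) ∨ a, w2
14. a, w2
Accessibility: w0Rw0, w0Rw1, w1Rw1, w1Rw2, w2Rw2
The negation has an open branch (countermodel exists).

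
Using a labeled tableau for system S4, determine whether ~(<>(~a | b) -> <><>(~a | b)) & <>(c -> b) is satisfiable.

1. ~(<>(~a | b) -> <><>(~a | b)) & <>(c -> b), u
2. ~(<>(~a | b) -> <><>(~a | b)), u
3. <>(c -> b), u
4. <>(~a | b), u
5. ~<><>(~a | b), u
6. ~<>(~a | b), u
7. ~(~a | b), u
8. a, u
9. ~b, u
10. c -> b, v
11. ~<>(~a | b), v
12. ~(~a | b), v
13. a, v
14. ~b, v
15. ~c, v
16. ~a | b, w
17. ~<>(~a | b), w
18. ~(~a | b), w
19. a, w
20. ~b, w
21. b, w
Accessibility: uRu, uRv, uRw, vRv, wRw
Branch closes: b and ~b both at w.
(One branch shown.) All branches close.

Unsatisfiable (every branch closes)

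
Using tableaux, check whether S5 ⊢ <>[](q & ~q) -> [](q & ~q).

Yes, valid

Tableau for the negation ~(<>[](q & ~q) -> [](q & ~q)):
1. ~(<>[](q & ~q) -> [](q & ~q)), 0
2. <>[](q & ~q), 0   [~->-rule on 1]
3. ~[](q & ~q), 0   [~->-rule on 1]
4. [](q & ~q), 1   [<>-rule on 2: fresh world 1, 0R1]
5. q & ~q, 0   [[]-rule on 4 via 1R0]
6. q, 0   [&-rule on 5]
7. ~q, 0   [&-rule on 5]
Accessibility: 0R0, 0R1, 1R0, 1R1
Branch closes: q and ~q both at 0.
Every branch of the negation's tableau closes; the branch above is one of them.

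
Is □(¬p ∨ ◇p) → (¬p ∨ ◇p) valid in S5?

Tableau for the negation ¬(□(¬p ∨ ◇p) → (¬p ∨ ◇p)):
1. ¬(□(¬p ∨ ◇p) → (¬p ∨ ◇p)), u
2. □(¬p ∨ ◇p), u   [¬→-rule on 1]
3. ¬(¬p ∨ ◇p), u   [¬→-rule on 1]
4. p, u   [¬∨-rule on 3]
5. ¬◇p, u   [¬∨-rule on 3]
6. ¬p ∨ ◇p, u   [□-rule on 2 via uRu]
7. ¬p, u   [¬◇-rule on 5 via uRu]
Accessibility: uRu
Branch closes: p and ¬p both at u.
Every branch of the negation's tableau closes; the branch above is one of them.

Valid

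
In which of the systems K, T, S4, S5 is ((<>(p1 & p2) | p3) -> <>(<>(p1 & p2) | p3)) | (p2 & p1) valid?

K-tableau for the negation ~(((<>(p1 & p2) | p3) -> <>(<>(p1 & p2) | p3)) | (p2 & p1)):
1. ~(((<>(p1 & p2) | p3) -> <>(<>(p1 & p2) | p3)) | (p2 & p1)), 0
2. ~((<>(p1 & p2) | p3) -> <>(<>(p1 & p2) | p3)), 0
3. ~(p2 & p1), 0
4. <>(p1 & p2) | p3, 0
5. ~<>(<>(p1 & p2) | p3), 0
6. ~p1, 0
7. p3, 0
Complete open branch: countermodel on a K-frame, so not valid in K.
T-tableau for the negation ~(((<>(p1 & p2) | p3) -> <>(<>(p1 & p2) | p3)) | (p2 & p1)):
1. ~(((<>(p1 & p2) | p3) -> <>(<>(p1 & p2) | p3)) | (p2 & p1)), 0
2. ~((<>(p1 & p2) | p3) -> <>(<>(p1 & p2) | p3)), 0
3. ~(p2 & p1), 0
4. <>(p1 & p2) | p3, 0
5. ~<>(<>(p1 & p2) | p3), 0
6. ~(<>(p1 & p2) | p3), 0
7. ~<>(p1 & p2), 0
8. ~p3, 0
9. ~(p1 & p2), 0
10. ~p1, 0
11. <>(p1 & p2), 0
12. ~p2, 0
13. p1 & p2, 1
14. p1, 1
15. p2, 1
16. ~(<>(p1 & p2) | p3), 1
17. ~<>(p1 & p2), 1
18. ~p3, 1
19. ~(p1 & p2), 1
20. ~p2, 1
Accessibility: 0R0, 0R1, 1R1
Branch closes: p2 and ~p2 both at 1.
Every branch closes (one shown): valid in T, hence also in S4, S5 (every theorem of T is a theorem of S4 and S5).

T, S4, S5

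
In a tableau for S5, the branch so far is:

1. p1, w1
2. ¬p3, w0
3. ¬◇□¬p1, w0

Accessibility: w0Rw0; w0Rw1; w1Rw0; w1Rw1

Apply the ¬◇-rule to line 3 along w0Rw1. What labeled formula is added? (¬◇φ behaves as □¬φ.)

¬◇φ behaves as □¬φ: propagate the negated body to each accessible world.

¬□¬p1, w1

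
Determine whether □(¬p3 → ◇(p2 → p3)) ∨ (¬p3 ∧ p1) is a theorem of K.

No, not valid

Tableau for the negation ¬(□(¬p3 → ◇(p2 → p3)) ∨ (¬p3 ∧ p1)):
1. ¬(□(¬p3 → ◇(p2 → p3)) ∨ (¬p3 ∧ p1)), w0
2. ¬□(¬p3 → ◇(p2 → p3)), w0
3. ¬(¬p3 ∧ p1), w0
4. ¬p1, w0
5. ¬(¬p3 → ◇(p2 → p3)), w1
6. ¬p3, w1
7. ¬◇(p2 → p3), w1
Accessibility: w0Rw1
The negation has an open branch (countermodel exists).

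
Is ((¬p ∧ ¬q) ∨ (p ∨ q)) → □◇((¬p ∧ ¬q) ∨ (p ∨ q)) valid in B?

Tableau for the negation ¬(((¬p ∧ ¬q) ∨ (p ∨ q)) → □◇((¬p ∧ ¬q) ∨ (p ∨ q))):
1. ¬(((¬p ∧ ¬q) ∨ (p ∨ q)) → □◇((¬p ∧ ¬q) ∨ (p ∨ q))), u
2. (¬p ∧ ¬q) ∨ (p ∨ q), u
3. ¬□◇((¬p ∧ ¬q) ∨ (p ∨ q)), u
4. ¬p ∧ ¬q, u
5. ¬p, u
6. ¬q, u
7. ¬◇((¬p ∧ ¬q) ∨ (p ∨ q)), v
8. ¬((¬p ∧ ¬q) ∨ (p ∨ q)), u
9. ¬(¬p ∧ ¬q), u
10. ¬(p ∨ q), u
11. ¬((¬p ∧ ¬q) ∨ (p ∨ q)), v
12. ¬(¬p ∧ ¬q), v
13. ¬(p ∨ q), v
14. ¬p, v
15. ¬q, v
16. q, u
Accessibility: uRu, uRv, vRu, vRv
Branch closes: q and ¬q both at u.
Every branch of the negation's tableau closes; the branch above is one of them.

Yes, valid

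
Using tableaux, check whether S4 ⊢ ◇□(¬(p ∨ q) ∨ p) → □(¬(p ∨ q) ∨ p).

No, not valid

Tableau for the negation ¬(◇□(¬(p ∨ q) ∨ p) → □(¬(p ∨ q) ∨ p)):
1. ¬(◇□(¬(p ∨ q) ∨ p) → □(¬(p ∨ q) ∨ p)), u
2. ◇□(¬(p ∨ q) ∨ p), u
3. ¬□(¬(p ∨ q) ∨ p), u
4. □(¬(p ∨ q) ∨ p), v
5. ¬(p ∨ q) ∨ p, v
6. p, v
7. ¬(¬(p ∨ q) ∨ p), w
8. p ∨ q, w
9. ¬p, w
10. q, w
Accessibility: uRu, uRv, uRw, vRv, wRw
The negation has an open branch (countermodel exists).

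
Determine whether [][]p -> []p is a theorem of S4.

Tableau for the negation ~([][]p -> []p):
1. ~([][]p -> []p), w0
2. [][]p, w0
3. ~[]p, w0
4. []p, w0
5. p, w0
6. ~p, w1
7. []p, w1
8. p, w1
Accessibility: w0Rw0, w0Rw1, w1Rw1
Branch closes: p and ~p both at w1.
All branches of the negation close; one closing branch shown above.

Yes, valid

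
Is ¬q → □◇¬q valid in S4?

Not valid

Tableau for the negation ¬(¬q → □◇¬q):
1. ¬(¬q → □◇¬q), w0
2. ¬q, w0
3. ¬□◇¬q, w0
4. ¬◇¬q, w1
5. q, w1
Accessibility: w0Rw0, w0Rw1, w1Rw1
The negation has an open branch (countermodel exists).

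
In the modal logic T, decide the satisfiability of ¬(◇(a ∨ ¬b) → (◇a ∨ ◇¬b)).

1. ¬(◇(a ∨ ¬b) → (◇a ∨ ◇¬b)), w0
2. ◇(a ∨ ¬b), w0
3. ¬(◇a ∨ ◇¬b), w0
4. ¬◇a, w0
5. ¬◇¬b, w0
6. ¬a, w0
7. b, w0
8. a ∨ ¬b, w1
9. ¬a, w1
10. b, w1
11. ¬b, w1
Accessibility: w0Rw0, w0Rw1, w1Rw1
Branch closes: b and ¬b both at w1.
Every branch closes; the branch above is one of them.

No, unsatisfiable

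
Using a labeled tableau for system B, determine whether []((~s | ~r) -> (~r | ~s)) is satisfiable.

1. []((~s | ~r) -> (~r | ~s)), 0
2. (~s | ~r) -> (~r | ~s), 0
3. ~r | ~s, 0
4. ~s, 0
Accessibility: 0R0

Satisfiable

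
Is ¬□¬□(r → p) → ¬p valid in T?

Invalid (countermodel exists)

Tableau for the negation ¬(¬□¬□(r → p) → ¬p):
1. ¬(¬□¬□(r → p) → ¬p), w0
2. ¬□¬□(r → p), w0
3. p, w0
4. □(r → p), w1
5. r → p, w1
6. p, w1
Accessibility: w0Rw0, w0Rw1, w1Rw1
The negation has an open branch (countermodel exists).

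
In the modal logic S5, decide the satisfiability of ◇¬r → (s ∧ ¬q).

Yes, satisfiable

1. ◇¬r → (s ∧ ¬q), w0
2. s ∧ ¬q, w0
3. s, w0
4. ¬q, w0
Accessibility: w0Rw0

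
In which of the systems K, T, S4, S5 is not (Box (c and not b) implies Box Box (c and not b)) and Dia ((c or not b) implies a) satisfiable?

T-tableau for the formula:
1. not (Box (c and not b) implies Box Box (c and not b)) and Dia ((c or not b) implies a), u
2. not (Box (c and not b) implies Box Box (c and not b)), u   [and-rule on 1]
3. Dia ((c or not b) implies a), u   [and-rule on 1]
4. Box (c and not b), u   [neg-implies-rule on 2]
5. not Box Box (c and not b), u   [neg-implies-rule on 2]
6. c and not b, u   [Box-rule on 4 via uRu]
7. c, u   [and-rule on 6]
8. not b, u   [and-rule on 6]
9. (c or not b) implies a, v   [Dia-rule on 3: fresh world v, uRv]
10. c and not b, v   [Box-rule on 4 via uRv]
11. c, v   [and-rule on 10]
12. not b, v   [and-rule on 10]
13. a, v   [implies-rule on 9 (branches; this branch)]
14. not Box (c and not b), w   [neg-Box-rule on 5: fresh world w, uRw]
15. c and not b, w   [Box-rule on 4 via uRw]
16. c, w   [and-rule on 15]
17. not b, w   [and-rule on 15]
18. not (c and not b), x   [neg-Box-rule on 14: fresh world x, wRx]
19. b, x   [neg-and-rule on 18 (branches; this branch)]
Accessibility: uRu, uRv, uRw, vRv, wRw, wRx, xRx
Complete open branch: satisfiable in T, hence also in K (this T-model is also a K-model).
S4-tableau for the formula:
1. not (Box (c and not b) implies Box Box (c and not b)) and Dia ((c or not b) implies a), u
2. not (Box (c and not b) implies Box Box (c and not b)), u   [and-rule on 1]
3. Dia ((c or not b) implies a), u   [and-rule on 1]
4. Box (c and not b), u   [neg-implies-rule on 2]
5. not Box Box (c and not b), u   [neg-implies-rule on 2]
6. c and not b, u   [Box-rule on 4 via uRu]
7. c, u   [and-rule on 6]
8. not b, u   [and-rule on 6]
9. (c or not b) implies a, v   [Dia-rule on 3: fresh world v, uRv]
10. c and not b, v   [Box-rule on 4 via uRv]
11. c, v   [and-rule on 10]
12. not b, v   [and-rule on 10]
13. a, v   [implies-rule on 9 (branches; this branch)]
14. not Box (c and not b), w   [neg-Box-rule on 5: fresh world w, uRw]
15. c and not b, w   [Box-rule on 4 via uRw]
16. c, w   [and-rule on 15]
17. not b, w   [and-rule on 15]
18. not (c and not b), x   [neg-Box-rule on 14: fresh world x, wRx]
19. c and not b, x   [Box-rule on 4 via uRx]
20. c, x   [and-rule on 19]
21. not b, x   [and-rule on 19]
22. b, x   [neg-and-rule on 18 (branches; this branch)]
Accessibility: uRu, uRv, uRw, uRx, vRv, wRw, wRx, xRx
Branch closes: b and not b both at x.
Every branch closes (one shown): unsatisfiable in S4, hence also in S5 (every S5-frame is an S4-frame).

K, T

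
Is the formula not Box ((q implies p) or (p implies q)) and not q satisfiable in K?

1. not Box ((q implies p) or (p implies q)) and not q, w0
2. not Box ((q implies p) or (p implies q)), w0
3. not q, w0
4. not ((q implies p) or (p implies q)), w1
5. not (q implies p), w1
6. not (p implies q), w1
7. q, w1
8. not p, w1
9. p, w1
10. not q, w1
Accessibility: w0Rw1
Branch closes: p and not p both at w1.
Every branch closes; the branch above is one of them.

Unsatisfiable (every branch closes)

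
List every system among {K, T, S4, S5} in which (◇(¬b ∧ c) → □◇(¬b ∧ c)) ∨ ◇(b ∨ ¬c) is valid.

T, S4, S5

K-tableau for the negation ¬((◇(¬b ∧ c) → □◇(¬b ∧ c)) ∨ ◇(b ∨ ¬c)):
1. ¬((◇(¬b ∧ c) → □◇(¬b ∧ c)) ∨ ◇(b ∨ ¬c)), 0
2. ¬(◇(¬b ∧ c) → □◇(¬b ∧ c)), 0
3. ¬◇(b ∨ ¬c), 0
4. ◇(¬b ∧ c), 0
5. ¬□◇(¬b ∧ c), 0
6. ¬b ∧ c, 1
7. ¬b, 1
8. c, 1
9. ¬(b ∨ ¬c), 1
10. ¬◇(¬b ∧ c), 2
11. ¬(b ∨ ¬c), 2
12. ¬b, 2
13. c, 2
Accessibility: 0R1, 0R2
Complete open branch: countermodel on a K-frame, so not valid in K.
T-tableau for the negation ¬((◇(¬b ∧ c) → □◇(¬b ∧ c)) ∨ ◇(b ∨ ¬c)):
1. ¬((◇(¬b ∧ c) → □◇(¬b ∧ c)) ∨ ◇(b ∨ ¬c)), 0
2. ¬(◇(¬b ∧ c) → □◇(¬b ∧ c)), 0
3. ¬◇(b ∨ ¬c), 0
4. ◇(¬b ∧ c), 0
5. ¬□◇(¬b ∧ c), 0
6. ¬(b ∨ ¬c), 0
7. ¬b, 0
8. c, 0
9. ¬b ∧ c, 1
10. ¬b, 1
11. c, 1
12. ¬(b ∨ ¬c), 1
13. ¬◇(¬b ∧ c), 2
14. ¬(b ∨ ¬c), 2
15. ¬b, 2
16. c, 2
17. ¬(¬b ∧ c), 2
18. ¬c, 2
Accessibility: 0R0, 0R1, 0R2, 1R1, 2R2
Branch closes: c and ¬c both at 2.
Every branch closes (one shown): valid in T, hence also in S4, S5 (every theorem of T is a theorem of S4 and S5).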